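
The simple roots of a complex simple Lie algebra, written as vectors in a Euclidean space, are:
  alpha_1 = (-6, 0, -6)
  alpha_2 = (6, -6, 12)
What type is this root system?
G2

Compute the Cartan integers a_ij = 2(alpha_i, alpha_j)/(alpha_j, alpha_j); the resulting 2x2 Cartan matrix is
[[2, -1], [-3, 2]].
The roots have two lengths (squared-length ratio 3:1); the short ones are alpha_{1}. The associated Dynkin diagram is two nodes joined by a triple edge (G_2), so the type is G_2.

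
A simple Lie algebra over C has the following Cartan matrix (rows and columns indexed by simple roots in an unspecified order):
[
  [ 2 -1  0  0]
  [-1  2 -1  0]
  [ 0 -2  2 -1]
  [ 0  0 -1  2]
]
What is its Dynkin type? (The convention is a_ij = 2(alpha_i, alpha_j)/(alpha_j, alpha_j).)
The matrix has rank 4 with 2's on the diagonal. Reading the off-diagonal entries as Dynkin edges (a single edge where a_ij = a_ji = -1; a double or triple edge where a_ij * a_ji = 2 or 3), the diagram is a chain of 4 nodes with a double edge between the middle two (F_4). One simple-root ordering that puts it in standard form is (alpha_4, alpha_3, alpha_2, alpha_1). So the algebra is type F_4.

F_4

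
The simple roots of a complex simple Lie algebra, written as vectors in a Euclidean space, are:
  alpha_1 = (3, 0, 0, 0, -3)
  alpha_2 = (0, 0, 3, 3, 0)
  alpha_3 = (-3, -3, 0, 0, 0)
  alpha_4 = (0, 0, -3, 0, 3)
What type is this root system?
Compute the Cartan integers a_ij = 2(alpha_i, alpha_j)/(alpha_j, alpha_j); the resulting 4x4 Cartan matrix is
[[2, 0, -1, -1], [0, 2, 0, -1], [-1, 0, 2, 0], [-1, -1, 0, 2]].
All simple roots have the same length, so the diagram is simply laced. The associated Dynkin diagram is a chain of 4 nodes with single edges (A_4), so the type is A_4 (the algebra sl(5)).

A4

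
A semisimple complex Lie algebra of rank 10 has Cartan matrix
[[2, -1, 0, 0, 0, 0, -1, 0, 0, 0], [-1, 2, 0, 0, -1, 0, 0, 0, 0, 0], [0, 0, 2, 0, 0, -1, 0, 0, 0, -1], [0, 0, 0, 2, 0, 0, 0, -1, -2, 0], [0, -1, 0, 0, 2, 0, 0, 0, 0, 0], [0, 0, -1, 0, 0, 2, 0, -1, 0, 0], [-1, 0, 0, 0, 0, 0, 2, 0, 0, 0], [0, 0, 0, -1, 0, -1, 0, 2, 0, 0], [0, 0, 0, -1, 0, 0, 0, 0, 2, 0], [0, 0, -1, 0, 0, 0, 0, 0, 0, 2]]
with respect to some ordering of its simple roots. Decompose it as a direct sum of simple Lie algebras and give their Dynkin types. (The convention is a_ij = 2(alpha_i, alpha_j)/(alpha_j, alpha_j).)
The diagram associated to this matrix has two connected components: the simple roots {alpha_1, alpha_2, alpha_5, alpha_7} form a chain of 4 nodes with single edges (A_4), and {alpha_3, alpha_4, alpha_6, alpha_8, alpha_9, alpha_10} form a chain of 6 nodes with a double edge at one end; the terminal node there is the unique short simple root (B_6). A semisimple Lie algebra decomposes uniquely as the direct sum of simple ideals, one per connected component of its Dynkin diagram, so g ≅ A_4 ⊕ B_6 (dimension 24 + 78 = 102).

A_4 ⊕ B_6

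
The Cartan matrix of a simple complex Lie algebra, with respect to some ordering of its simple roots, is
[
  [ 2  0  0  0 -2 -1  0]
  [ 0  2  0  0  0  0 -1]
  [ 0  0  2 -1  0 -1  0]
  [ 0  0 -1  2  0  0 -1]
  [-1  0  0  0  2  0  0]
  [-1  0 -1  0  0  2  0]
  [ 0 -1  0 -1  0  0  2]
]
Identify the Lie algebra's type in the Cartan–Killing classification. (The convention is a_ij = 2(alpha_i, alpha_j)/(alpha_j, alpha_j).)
B_7

The matrix has rank 7 with 2's on the diagonal. Reading the off-diagonal entries as Dynkin edges (a single edge where a_ij = a_ji = -1; a double or triple edge where a_ij * a_ji = 2 or 3), the diagram is a chain of 7 nodes with a double edge at one end; the terminal node there is the unique short simple root (B_7). One simple-root ordering that puts it in standard form is (alpha_2, alpha_7, alpha_4, alpha_3, alpha_6, alpha_1, alpha_5). So the algebra is type B_7, i.e. so(15).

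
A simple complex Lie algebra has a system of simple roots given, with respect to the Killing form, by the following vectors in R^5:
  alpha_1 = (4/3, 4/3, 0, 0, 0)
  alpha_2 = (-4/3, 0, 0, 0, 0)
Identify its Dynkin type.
B_2

Compute the Cartan integers a_ij = 2(alpha_i, alpha_j)/(alpha_j, alpha_j); the resulting 2x2 Cartan matrix is
[[2, -2], [-1, 2]].
The roots have two lengths (squared-length ratio 2:1); the short ones are alpha_{2}. The associated Dynkin diagram is a chain of 2 nodes with a double edge at one end; the terminal node there is the unique short simple root (B_2), so the type is B_2 (the algebra so(5)).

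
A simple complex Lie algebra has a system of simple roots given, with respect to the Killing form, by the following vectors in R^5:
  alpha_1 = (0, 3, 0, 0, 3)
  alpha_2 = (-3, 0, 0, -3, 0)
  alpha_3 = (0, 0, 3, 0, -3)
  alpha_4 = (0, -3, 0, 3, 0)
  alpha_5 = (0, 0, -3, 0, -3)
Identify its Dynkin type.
D5

Compute the Cartan integers a_ij = 2(alpha_i, alpha_j)/(alpha_j, alpha_j); the resulting 5x5 Cartan matrix is
[[2, 0, -1, -1, -1], [0, 2, 0, -1, 0], [-1, 0, 2, 0, 0], [-1, -1, 0, 2, 0], [-1, 0, 0, 0, 2]].
All simple roots have the same length, so the diagram is simply laced. The associated Dynkin diagram is a chain of 3 nodes with a fork of two nodes at one end (D_5), so the type is D_5 (the algebra so(10)).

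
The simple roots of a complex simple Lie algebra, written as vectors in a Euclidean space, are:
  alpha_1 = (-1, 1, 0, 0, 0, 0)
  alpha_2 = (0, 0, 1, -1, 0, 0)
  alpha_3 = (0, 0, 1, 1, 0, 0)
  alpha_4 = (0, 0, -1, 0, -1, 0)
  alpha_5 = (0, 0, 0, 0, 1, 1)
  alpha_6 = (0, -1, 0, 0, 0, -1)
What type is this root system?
D_6 (so(12))

Compute the Cartan integers a_ij = 2(alpha_i, alpha_j)/(alpha_j, alpha_j); the resulting 6x6 Cartan matrix is
[[2, 0, 0, 0, 0, -1], [0, 2, 0, -1, 0, 0], [0, 0, 2, -1, 0, 0], [0, -1, -1, 2, -1, 0], [0, 0, 0, -1, 2, -1], [-1, 0, 0, 0, -1, 2]].
All simple roots have the same length, so the diagram is simply laced. The associated Dynkin diagram is a chain of 4 nodes with a fork of two nodes at one end (D_6), so the type is D_6 (the algebra so(12)).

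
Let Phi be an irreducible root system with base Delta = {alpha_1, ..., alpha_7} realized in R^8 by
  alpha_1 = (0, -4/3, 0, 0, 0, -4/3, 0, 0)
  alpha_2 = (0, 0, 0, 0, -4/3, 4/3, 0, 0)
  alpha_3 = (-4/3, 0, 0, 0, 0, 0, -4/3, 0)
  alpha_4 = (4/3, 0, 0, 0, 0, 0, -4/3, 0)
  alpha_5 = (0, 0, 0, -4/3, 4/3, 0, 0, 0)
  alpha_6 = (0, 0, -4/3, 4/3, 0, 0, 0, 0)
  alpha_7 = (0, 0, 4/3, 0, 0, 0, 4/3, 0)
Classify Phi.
Compute the Cartan integers a_ij = 2(alpha_i, alpha_j)/(alpha_j, alpha_j); the resulting 7x7 Cartan matrix is
[[2, -1, 0, 0, 0, 0, 0], [-1, 2, 0, 0, -1, 0, 0], [0, 0, 2, 0, 0, 0, -1], [0, 0, 0, 2, 0, 0, -1], [0, -1, 0, 0, 2, -1, 0], [0, 0, 0, 0, -1, 2, -1], [0, 0, -1, -1, 0, -1, 2]].
All simple roots have the same length, so the diagram is simply laced. The associated Dynkin diagram is a chain of 5 nodes with a fork of two nodes at one end (D_7), so the type is D_7 (the algebra so(14)).

D7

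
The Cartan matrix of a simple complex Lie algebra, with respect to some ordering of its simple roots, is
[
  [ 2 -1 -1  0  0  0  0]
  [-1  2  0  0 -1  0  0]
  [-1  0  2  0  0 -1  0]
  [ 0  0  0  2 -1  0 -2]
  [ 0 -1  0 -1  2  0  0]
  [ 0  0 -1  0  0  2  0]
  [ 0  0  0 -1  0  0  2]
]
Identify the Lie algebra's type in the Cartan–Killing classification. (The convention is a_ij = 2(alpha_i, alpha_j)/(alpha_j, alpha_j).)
The matrix has rank 7 with 2's on the diagonal. Reading the off-diagonal entries as Dynkin edges (a single edge where a_ij = a_ji = -1; a double or triple edge where a_ij * a_ji = 2 or 3), the diagram is a chain of 7 nodes with a double edge at one end; the terminal node there is the unique short simple root (B_7). One simple-root ordering that puts it in standard form is (alpha_6, alpha_3, alpha_1, alpha_2, alpha_5, alpha_4, alpha_7). So the algebra is type B_7, i.e. so(15).

B7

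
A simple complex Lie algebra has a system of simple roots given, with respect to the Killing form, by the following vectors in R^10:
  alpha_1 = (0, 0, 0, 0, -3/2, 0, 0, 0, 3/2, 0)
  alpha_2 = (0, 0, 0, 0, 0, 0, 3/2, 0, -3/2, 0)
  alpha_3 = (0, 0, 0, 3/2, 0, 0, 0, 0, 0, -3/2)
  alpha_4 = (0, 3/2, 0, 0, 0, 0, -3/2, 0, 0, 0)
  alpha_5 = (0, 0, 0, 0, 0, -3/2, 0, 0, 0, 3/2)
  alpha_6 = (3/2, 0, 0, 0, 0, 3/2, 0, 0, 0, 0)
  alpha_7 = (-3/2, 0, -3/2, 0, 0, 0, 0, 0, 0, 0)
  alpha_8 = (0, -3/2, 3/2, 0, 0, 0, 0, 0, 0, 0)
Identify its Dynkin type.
A_8 (sl(9))

Compute the Cartan integers a_ij = 2(alpha_i, alpha_j)/(alpha_j, alpha_j); the resulting 8x8 Cartan matrix is
[[2, -1, 0, 0, 0, 0, 0, 0], [-1, 2, 0, -1, 0, 0, 0, 0], [0, 0, 2, 0, -1, 0, 0, 0], [0, -1, 0, 2, 0, 0, 0, -1], [0, 0, -1, 0, 2, -1, 0, 0], [0, 0, 0, 0, -1, 2, -1, 0], [0, 0, 0, 0, 0, -1, 2, -1], [0, 0, 0, -1, 0, 0, -1, 2]].
All simple roots have the same length, so the diagram is simply laced. The associated Dynkin diagram is a chain of 8 nodes with single edges (A_8), so the type is A_8 (the algebra sl(9)).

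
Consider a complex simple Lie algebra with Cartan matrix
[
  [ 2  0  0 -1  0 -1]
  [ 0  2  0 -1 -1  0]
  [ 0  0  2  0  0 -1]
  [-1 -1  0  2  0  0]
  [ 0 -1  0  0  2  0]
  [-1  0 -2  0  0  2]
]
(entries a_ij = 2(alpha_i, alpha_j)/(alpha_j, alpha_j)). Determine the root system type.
B_6

The matrix has rank 6 with 2's on the diagonal. Reading the off-diagonal entries as Dynkin edges (a single edge where a_ij = a_ji = -1; a double or triple edge where a_ij * a_ji = 2 or 3), the diagram is a chain of 6 nodes with a double edge at one end; the terminal node there is the unique short simple root (B_6). One simple-root ordering that puts it in standard form is (alpha_5, alpha_2, alpha_4, alpha_1, alpha_6, alpha_3). So the algebra is type B_6, i.e. so(13).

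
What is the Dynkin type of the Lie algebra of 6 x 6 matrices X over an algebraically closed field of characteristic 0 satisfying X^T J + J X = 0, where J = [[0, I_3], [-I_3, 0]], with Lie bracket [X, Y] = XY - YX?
This is sp(6), which has dimension 6(6+1)/2 = 21 and rank 6/2 = 3. In the classification of classical Lie algebras, the symplectic algebra sp(2n) has type C_n; here n = 3, so the Dynkin diagram is a chain of 3 nodes with a double edge at one end; the terminal node there is the unique long simple root (C_3). Hence the type is C_3.

C_3 (sp(6))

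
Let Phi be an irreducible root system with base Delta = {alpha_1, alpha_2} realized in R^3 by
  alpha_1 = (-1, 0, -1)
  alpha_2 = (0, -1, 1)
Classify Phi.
Compute the Cartan integers a_ij = 2(alpha_i, alpha_j)/(alpha_j, alpha_j); the resulting 2x2 Cartan matrix is
[[2, -1], [-1, 2]].
All simple roots have the same length, so the diagram is simply laced. The associated Dynkin diagram is a chain of 2 nodes with single edges (A_2), so the type is A_2 (the algebra sl(3)).

type A_2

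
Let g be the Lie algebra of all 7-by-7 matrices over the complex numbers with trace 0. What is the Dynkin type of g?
A_6

This is sl(7), which has dimension 7^2 - 1 = 48 and rank 7 - 1 = 6 (a Cartan subalgebra is the diagonal traceless matrices). In the classification of classical Lie algebras, the special linear algebra sl(n+1) has type A_n; here n = 6, so the Dynkin diagram is a chain of 6 nodes with single edges (A_6). Hence the type is A_6.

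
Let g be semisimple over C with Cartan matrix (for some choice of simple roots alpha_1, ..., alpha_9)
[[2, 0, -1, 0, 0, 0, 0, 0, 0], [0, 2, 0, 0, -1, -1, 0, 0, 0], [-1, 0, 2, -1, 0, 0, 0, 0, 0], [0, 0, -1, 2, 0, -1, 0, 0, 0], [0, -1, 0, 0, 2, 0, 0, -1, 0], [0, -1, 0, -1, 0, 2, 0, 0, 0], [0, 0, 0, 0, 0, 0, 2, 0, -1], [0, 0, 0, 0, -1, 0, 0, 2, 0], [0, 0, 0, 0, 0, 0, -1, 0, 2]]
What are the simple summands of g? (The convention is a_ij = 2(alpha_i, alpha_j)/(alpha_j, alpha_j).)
A_2 + A_7

The diagram associated to this matrix has two connected components: the simple roots {alpha_7, alpha_9} form a chain of 2 nodes with single edges (A_2), and {alpha_1, alpha_2, alpha_3, alpha_4, alpha_5, alpha_6, alpha_8} form a chain of 7 nodes with single edges (A_7). A semisimple Lie algebra decomposes uniquely as the direct sum of simple ideals, one per connected component of its Dynkin diagram, so g ≅ A_2 ⊕ A_7 (dimension 8 + 63 = 71).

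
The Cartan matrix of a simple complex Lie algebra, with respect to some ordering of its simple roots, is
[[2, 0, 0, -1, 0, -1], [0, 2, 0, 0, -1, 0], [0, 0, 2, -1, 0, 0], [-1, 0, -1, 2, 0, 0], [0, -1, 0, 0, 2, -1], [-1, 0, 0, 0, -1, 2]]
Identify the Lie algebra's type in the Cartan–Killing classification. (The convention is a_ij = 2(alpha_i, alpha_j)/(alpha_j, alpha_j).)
The matrix has rank 6 with 2's on the diagonal. Reading the off-diagonal entries as Dynkin edges (a single edge where a_ij = a_ji = -1; a double or triple edge where a_ij * a_ji = 2 or 3), the diagram is a chain of 6 nodes with single edges (A_6). One simple-root ordering that puts it in standard form is (alpha_2, alpha_5, alpha_6, alpha_1, alpha_4, alpha_3). So the algebra is type A_6, i.e. sl(7).

type A_6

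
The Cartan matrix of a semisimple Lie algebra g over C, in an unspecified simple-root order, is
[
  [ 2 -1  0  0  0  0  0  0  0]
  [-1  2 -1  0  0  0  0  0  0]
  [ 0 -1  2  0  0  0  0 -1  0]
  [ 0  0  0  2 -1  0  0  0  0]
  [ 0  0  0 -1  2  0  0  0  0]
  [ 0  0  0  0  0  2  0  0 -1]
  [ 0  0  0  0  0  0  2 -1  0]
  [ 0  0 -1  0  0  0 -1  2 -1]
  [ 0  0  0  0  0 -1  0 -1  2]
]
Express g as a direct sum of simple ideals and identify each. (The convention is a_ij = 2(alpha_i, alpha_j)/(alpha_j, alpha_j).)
The diagram associated to this matrix has two connected components: the simple roots {alpha_4, alpha_5} form a chain of 2 nodes with single edges (A_2), and {alpha_1, alpha_2, alpha_3, alpha_6, alpha_7, alpha_8, alpha_9} form a chain of 6 nodes with one extra node attached to the third node from one end (E_7). A semisimple Lie algebra decomposes uniquely as the direct sum of simple ideals, one per connected component of its Dynkin diagram, so g ≅ A_2 ⊕ E_7 (dimension 8 + 133 = 141).

A_2 ⊕ E_7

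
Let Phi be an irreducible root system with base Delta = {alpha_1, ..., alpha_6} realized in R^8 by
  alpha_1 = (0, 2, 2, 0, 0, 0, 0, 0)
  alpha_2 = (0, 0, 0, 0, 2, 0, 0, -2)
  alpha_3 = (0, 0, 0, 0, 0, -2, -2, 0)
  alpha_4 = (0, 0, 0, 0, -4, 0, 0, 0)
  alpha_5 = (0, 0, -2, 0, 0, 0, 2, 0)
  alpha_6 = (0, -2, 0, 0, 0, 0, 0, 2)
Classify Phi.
C_6 (sp(12))

Compute the Cartan integers a_ij = 2(alpha_i, alpha_j)/(alpha_j, alpha_j); the resulting 6x6 Cartan matrix is
[[2, 0, 0, 0, -1, -1], [0, 2, 0, -1, 0, -1], [0, 0, 2, 0, -1, 0], [0, -2, 0, 2, 0, 0], [-1, 0, -1, 0, 2, 0], [-1, -1, 0, 0, 0, 2]].
The roots have two lengths (squared-length ratio 2:1); the short ones are alpha_{1,2,3,5,6}. The associated Dynkin diagram is a chain of 6 nodes with a double edge at one end; the terminal node there is the unique long simple root (C_6), so the type is C_6 (the algebra sp(12)).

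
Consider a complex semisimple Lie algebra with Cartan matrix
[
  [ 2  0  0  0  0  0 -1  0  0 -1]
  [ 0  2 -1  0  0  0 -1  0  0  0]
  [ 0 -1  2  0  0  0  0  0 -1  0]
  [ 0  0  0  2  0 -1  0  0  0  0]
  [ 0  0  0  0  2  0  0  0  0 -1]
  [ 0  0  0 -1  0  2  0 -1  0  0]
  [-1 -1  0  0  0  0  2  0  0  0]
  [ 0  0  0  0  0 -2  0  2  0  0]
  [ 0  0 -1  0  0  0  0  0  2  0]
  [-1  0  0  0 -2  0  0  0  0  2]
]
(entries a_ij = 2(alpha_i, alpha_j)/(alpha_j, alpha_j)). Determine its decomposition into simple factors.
The diagram associated to this matrix has two connected components: the simple roots {alpha_1, alpha_2, alpha_3, alpha_5, alpha_7, alpha_9, alpha_10} form a chain of 7 nodes with a double edge at one end; the terminal node there is the unique short simple root (B_7), and {alpha_4, alpha_6, alpha_8} form a chain of 3 nodes with a double edge at one end; the terminal node there is the unique long simple root (C_3). A semisimple Lie algebra decomposes uniquely as the direct sum of simple ideals, one per connected component of its Dynkin diagram, so g ≅ B_7 ⊕ C_3 (dimension 105 + 21 = 126).

type B_7 + type C_3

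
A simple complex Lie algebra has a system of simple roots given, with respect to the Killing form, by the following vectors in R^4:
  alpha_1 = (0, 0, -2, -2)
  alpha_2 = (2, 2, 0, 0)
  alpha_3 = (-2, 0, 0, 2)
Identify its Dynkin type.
Compute the Cartan integers a_ij = 2(alpha_i, alpha_j)/(alpha_j, alpha_j); the resulting 3x3 Cartan matrix is
[[2, 0, -1], [0, 2, -1], [-1, -1, 2]].
All simple roots have the same length, so the diagram is simply laced. The associated Dynkin diagram is a chain of 3 nodes with single edges (A_3), so the type is A_3 (the algebra sl(4)).

type A_3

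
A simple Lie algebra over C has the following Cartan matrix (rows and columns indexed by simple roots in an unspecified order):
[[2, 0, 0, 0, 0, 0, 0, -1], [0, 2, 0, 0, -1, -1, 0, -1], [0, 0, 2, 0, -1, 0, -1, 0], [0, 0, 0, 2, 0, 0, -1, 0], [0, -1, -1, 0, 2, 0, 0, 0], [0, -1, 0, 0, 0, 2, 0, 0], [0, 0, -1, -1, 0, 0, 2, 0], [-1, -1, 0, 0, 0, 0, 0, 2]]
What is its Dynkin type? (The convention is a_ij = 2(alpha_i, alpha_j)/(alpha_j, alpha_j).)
E_8

The matrix has rank 8 with 2's on the diagonal. Reading the off-diagonal entries as Dynkin edges (a single edge where a_ij = a_ji = -1; a double or triple edge where a_ij * a_ji = 2 or 3), the diagram is a chain of 7 nodes with one extra node attached to the third node from one end (E_8). One simple-root ordering that puts it in standard form is (alpha_1, alpha_6, alpha_8, alpha_2, alpha_5, alpha_3, alpha_7, alpha_4). So the algebra is type E_8.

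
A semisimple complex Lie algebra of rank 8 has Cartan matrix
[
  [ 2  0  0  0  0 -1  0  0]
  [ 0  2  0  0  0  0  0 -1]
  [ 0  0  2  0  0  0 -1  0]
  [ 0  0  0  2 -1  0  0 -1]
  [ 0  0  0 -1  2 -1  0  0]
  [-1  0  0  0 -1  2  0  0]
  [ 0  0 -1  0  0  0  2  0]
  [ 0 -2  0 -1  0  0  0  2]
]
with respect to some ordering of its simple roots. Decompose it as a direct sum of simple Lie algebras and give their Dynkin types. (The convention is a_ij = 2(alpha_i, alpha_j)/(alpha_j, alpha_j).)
The diagram associated to this matrix has two connected components: the simple roots {alpha_3, alpha_7} form a chain of 2 nodes with single edges (A_2), and {alpha_1, alpha_2, alpha_4, alpha_5, alpha_6, alpha_8} form a chain of 6 nodes with a double edge at one end; the terminal node there is the unique short simple root (B_6). A semisimple Lie algebra decomposes uniquely as the direct sum of simple ideals, one per connected component of its Dynkin diagram, so g ≅ A_2 ⊕ B_6 (dimension 8 + 78 = 86).

A2 + B6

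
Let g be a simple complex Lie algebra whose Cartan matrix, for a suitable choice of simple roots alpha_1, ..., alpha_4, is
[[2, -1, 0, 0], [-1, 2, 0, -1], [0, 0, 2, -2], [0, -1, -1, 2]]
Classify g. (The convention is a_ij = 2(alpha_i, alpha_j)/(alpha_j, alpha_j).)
type C_4

The matrix has rank 4 with 2's on the diagonal. Reading the off-diagonal entries as Dynkin edges (a single edge where a_ij = a_ji = -1; a double or triple edge where a_ij * a_ji = 2 or 3), the diagram is a chain of 4 nodes with a double edge at one end; the terminal node there is the unique long simple root (C_4). One simple-root ordering that puts it in standard form is (alpha_1, alpha_2, alpha_4, alpha_3). So the algebra is type C_4, i.e. sp(8).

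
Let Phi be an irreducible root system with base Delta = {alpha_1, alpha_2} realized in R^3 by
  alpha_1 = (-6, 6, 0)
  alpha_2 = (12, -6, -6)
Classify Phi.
Compute the Cartan integers a_ij = 2(alpha_i, alpha_j)/(alpha_j, alpha_j); the resulting 2x2 Cartan matrix is
[[2, -1], [-3, 2]].
The roots have two lengths (squared-length ratio 3:1); the short ones are alpha_{1}. The associated Dynkin diagram is two nodes joined by a triple edge (G_2), so the type is G_2.

G2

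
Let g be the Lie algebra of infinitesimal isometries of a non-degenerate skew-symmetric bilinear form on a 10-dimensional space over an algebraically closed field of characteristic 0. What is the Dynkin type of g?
This is sp(10), which has dimension 10(10+1)/2 = 55 and rank 10/2 = 5. In the classification of classical Lie algebras, the symplectic algebra sp(2n) has type C_n; here n = 5, so the Dynkin diagram is a chain of 5 nodes with a double edge at one end; the terminal node there is the unique long simple root (C_5). Hence the type is C_5.

C5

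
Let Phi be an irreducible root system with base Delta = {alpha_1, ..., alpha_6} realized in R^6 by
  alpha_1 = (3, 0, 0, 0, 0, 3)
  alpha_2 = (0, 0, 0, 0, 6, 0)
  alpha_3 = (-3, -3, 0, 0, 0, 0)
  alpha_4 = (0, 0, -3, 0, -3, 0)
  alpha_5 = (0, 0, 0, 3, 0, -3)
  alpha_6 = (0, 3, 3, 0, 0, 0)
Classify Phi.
Compute the Cartan integers a_ij = 2(alpha_i, alpha_j)/(alpha_j, alpha_j); the resulting 6x6 Cartan matrix is
[[2, 0, -1, 0, -1, 0], [0, 2, 0, -2, 0, 0], [-1, 0, 2, 0, 0, -1], [0, -1, 0, 2, 0, -1], [-1, 0, 0, 0, 2, 0], [0, 0, -1, -1, 0, 2]].
The roots have two lengths (squared-length ratio 2:1); the short ones are alpha_{1,3,4,5,6}. The associated Dynkin diagram is a chain of 6 nodes with a double edge at one end; the terminal node there is the unique long simple root (C_6), so the type is C_6 (the algebra sp(12)).

C_6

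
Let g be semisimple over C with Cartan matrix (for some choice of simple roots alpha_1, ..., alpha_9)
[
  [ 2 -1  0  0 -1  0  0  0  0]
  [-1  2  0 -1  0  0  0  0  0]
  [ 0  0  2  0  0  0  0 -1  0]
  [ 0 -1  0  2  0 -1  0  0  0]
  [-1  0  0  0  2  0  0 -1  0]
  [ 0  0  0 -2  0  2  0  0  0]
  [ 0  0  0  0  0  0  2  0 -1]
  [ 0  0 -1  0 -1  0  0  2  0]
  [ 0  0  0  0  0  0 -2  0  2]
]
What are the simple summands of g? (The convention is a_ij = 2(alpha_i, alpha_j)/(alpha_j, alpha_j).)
The diagram associated to this matrix has two connected components: the simple roots {alpha_7, alpha_9} form a chain of 2 nodes with a double edge at one end; the terminal node there is the unique short simple root (B_2), and {alpha_1, alpha_2, alpha_3, alpha_4, alpha_5, alpha_6, alpha_8} form a chain of 7 nodes with a double edge at one end; the terminal node there is the unique long simple root (C_7). A semisimple Lie algebra decomposes uniquely as the direct sum of simple ideals, one per connected component of its Dynkin diagram, so g ≅ B_2 ⊕ C_7 (dimension 10 + 105 = 115).

B_2 (so(5)) + C_7 (sp(14))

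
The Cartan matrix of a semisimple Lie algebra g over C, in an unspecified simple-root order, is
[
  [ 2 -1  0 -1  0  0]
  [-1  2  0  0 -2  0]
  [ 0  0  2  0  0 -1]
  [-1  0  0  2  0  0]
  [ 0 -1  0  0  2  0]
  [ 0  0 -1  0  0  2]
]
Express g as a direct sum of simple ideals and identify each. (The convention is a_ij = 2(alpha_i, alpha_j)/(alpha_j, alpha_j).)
The diagram associated to this matrix has two connected components: the simple roots {alpha_3, alpha_6} form a chain of 2 nodes with single edges (A_2), and {alpha_1, alpha_2, alpha_4, alpha_5} form a chain of 4 nodes with a double edge at one end; the terminal node there is the unique short simple root (B_4). A semisimple Lie algebra decomposes uniquely as the direct sum of simple ideals, one per connected component of its Dynkin diagram, so g ≅ A_2 ⊕ B_4 (dimension 8 + 36 = 44).

A2 + B4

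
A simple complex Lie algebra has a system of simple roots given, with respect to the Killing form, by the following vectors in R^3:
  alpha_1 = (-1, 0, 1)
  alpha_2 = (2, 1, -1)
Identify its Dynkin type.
G_2

Compute the Cartan integers a_ij = 2(alpha_i, alpha_j)/(alpha_j, alpha_j); the resulting 2x2 Cartan matrix is
[[2, -1], [-3, 2]].
The roots have two lengths (squared-length ratio 3:1); the short ones are alpha_{1}. The associated Dynkin diagram is two nodes joined by a triple edge (G_2), so the type is G_2.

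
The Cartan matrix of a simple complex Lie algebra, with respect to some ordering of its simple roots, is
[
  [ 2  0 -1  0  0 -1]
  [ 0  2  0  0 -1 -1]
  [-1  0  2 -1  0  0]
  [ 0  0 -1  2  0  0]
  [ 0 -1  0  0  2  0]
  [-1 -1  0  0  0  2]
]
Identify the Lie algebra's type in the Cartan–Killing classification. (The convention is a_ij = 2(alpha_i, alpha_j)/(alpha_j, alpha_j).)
type A_6

The matrix has rank 6 with 2's on the diagonal. Reading the off-diagonal entries as Dynkin edges (a single edge where a_ij = a_ji = -1; a double or triple edge where a_ij * a_ji = 2 or 3), the diagram is a chain of 6 nodes with single edges (A_6). One simple-root ordering that puts it in standard form is (alpha_4, alpha_3, alpha_1, alpha_6, alpha_2, alpha_5). So the algebra is type A_6, i.e. sl(7).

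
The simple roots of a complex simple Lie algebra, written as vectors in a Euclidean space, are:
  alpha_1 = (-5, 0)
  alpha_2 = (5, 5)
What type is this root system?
type B_2

Compute the Cartan integers a_ij = 2(alpha_i, alpha_j)/(alpha_j, alpha_j); the resulting 2x2 Cartan matrix is
[[2, -1], [-2, 2]].
The roots have two lengths (squared-length ratio 2:1); the short ones are alpha_{1}. The associated Dynkin diagram is a chain of 2 nodes with a double edge at one end; the terminal node there is the unique short simple root (B_2), so the type is B_2 (the algebra so(5)).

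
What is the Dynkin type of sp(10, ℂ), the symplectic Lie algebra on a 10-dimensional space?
This is sp(10), which has dimension 10(10+1)/2 = 55 and rank 10/2 = 5. In the classification of classical Lie algebras, the symplectic algebra sp(2n) has type C_n; here n = 5, so the Dynkin diagram is a chain of 5 nodes with a double edge at one end; the terminal node there is the unique long simple root (C_5). Hence the type is C_5.

type C_5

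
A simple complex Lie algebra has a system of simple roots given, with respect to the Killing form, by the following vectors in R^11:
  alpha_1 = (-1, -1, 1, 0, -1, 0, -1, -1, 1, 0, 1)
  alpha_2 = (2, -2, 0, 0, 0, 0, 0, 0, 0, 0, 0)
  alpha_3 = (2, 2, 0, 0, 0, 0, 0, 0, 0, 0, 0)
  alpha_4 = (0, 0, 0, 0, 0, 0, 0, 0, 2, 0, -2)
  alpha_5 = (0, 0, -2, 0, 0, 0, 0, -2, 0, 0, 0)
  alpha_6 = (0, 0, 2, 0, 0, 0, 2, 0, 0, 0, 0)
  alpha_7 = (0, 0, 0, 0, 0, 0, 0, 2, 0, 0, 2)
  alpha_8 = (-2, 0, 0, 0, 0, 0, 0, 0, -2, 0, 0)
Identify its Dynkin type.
E_8

Compute the Cartan integers a_ij = 2(alpha_i, alpha_j)/(alpha_j, alpha_j); the resulting 8x8 Cartan matrix is
[[2, 0, -1, 0, 0, 0, 0, 0], [0, 2, 0, 0, 0, 0, 0, -1], [-1, 0, 2, 0, 0, 0, 0, -1], [0, 0, 0, 2, 0, 0, -1, -1], [0, 0, 0, 0, 2, -1, -1, 0], [0, 0, 0, 0, -1, 2, 0, 0], [0, 0, 0, -1, -1, 0, 2, 0], [0, -1, -1, -1, 0, 0, 0, 2]].
All simple roots have the same length, so the diagram is simply laced. The associated Dynkin diagram is a chain of 7 nodes with one extra node attached to the third node from one end (E_8), so the type is E_8.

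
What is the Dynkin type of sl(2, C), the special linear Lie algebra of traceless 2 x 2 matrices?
This is sl(2), which has dimension 2^2 - 1 = 3 and rank 2 - 1 = 1 (a Cartan subalgebra is the diagonal traceless matrices). In the classification of classical Lie algebras, the special linear algebra sl(n+1) has type A_n; here n = 1, so the Dynkin diagram is a chain of 1 nodes with single edges (A_1). Hence the type is A_1.

type A_1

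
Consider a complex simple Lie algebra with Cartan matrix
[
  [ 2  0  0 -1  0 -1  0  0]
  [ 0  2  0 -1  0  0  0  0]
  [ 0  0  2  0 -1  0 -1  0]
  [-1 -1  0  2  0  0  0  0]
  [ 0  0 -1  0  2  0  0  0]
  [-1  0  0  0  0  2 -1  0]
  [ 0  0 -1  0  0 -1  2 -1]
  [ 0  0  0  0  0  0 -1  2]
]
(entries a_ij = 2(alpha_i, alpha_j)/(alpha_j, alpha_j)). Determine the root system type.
E8

The matrix has rank 8 with 2's on the diagonal. Reading the off-diagonal entries as Dynkin edges (a single edge where a_ij = a_ji = -1; a double or triple edge where a_ij * a_ji = 2 or 3), the diagram is a chain of 7 nodes with one extra node attached to the third node from one end (E_8). One simple-root ordering that puts it in standard form is (alpha_5, alpha_8, alpha_3, alpha_7, alpha_6, alpha_1, alpha_4, alpha_2). So the algebra is type E_8.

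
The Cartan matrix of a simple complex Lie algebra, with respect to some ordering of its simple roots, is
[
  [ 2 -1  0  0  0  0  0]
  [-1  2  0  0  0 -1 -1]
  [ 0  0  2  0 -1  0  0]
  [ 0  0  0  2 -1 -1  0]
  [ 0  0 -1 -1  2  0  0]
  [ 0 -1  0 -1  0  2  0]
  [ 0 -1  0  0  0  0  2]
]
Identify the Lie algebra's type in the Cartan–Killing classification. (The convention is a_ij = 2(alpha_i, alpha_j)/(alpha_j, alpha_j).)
type D_7

The matrix has rank 7 with 2's on the diagonal. Reading the off-diagonal entries as Dynkin edges (a single edge where a_ij = a_ji = -1; a double or triple edge where a_ij * a_ji = 2 or 3), the diagram is a chain of 5 nodes with a fork of two nodes at one end (D_7). One simple-root ordering that puts it in standard form is (alpha_3, alpha_5, alpha_4, alpha_6, alpha_2, alpha_7, alpha_1). So the algebra is type D_7, i.e. so(14).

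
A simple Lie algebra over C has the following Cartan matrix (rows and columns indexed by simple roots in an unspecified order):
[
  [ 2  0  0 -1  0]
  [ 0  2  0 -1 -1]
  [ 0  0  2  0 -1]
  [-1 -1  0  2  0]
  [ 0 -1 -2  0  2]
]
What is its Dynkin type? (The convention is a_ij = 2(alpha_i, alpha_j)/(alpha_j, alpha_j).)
B_5 (so(11))

The matrix has rank 5 with 2's on the diagonal. Reading the off-diagonal entries as Dynkin edges (a single edge where a_ij = a_ji = -1; a double or triple edge where a_ij * a_ji = 2 or 3), the diagram is a chain of 5 nodes with a double edge at one end; the terminal node there is the unique short simple root (B_5). One simple-root ordering that puts it in standard form is (alpha_1, alpha_4, alpha_2, alpha_5, alpha_3). So the algebra is type B_5, i.e. so(11).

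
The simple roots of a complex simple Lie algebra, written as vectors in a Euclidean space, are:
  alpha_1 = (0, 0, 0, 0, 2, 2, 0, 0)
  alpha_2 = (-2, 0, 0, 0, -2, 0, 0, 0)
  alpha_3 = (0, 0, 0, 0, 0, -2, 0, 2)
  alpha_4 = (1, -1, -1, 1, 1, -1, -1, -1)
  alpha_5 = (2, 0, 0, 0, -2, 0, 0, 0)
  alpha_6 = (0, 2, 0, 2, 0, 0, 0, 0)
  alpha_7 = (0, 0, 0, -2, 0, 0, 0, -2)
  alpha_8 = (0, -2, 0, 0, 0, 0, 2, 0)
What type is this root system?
E8

Compute the Cartan integers a_ij = 2(alpha_i, alpha_j)/(alpha_j, alpha_j); the resulting 8x8 Cartan matrix is
[[2, -1, -1, 0, -1, 0, 0, 0], [-1, 2, 0, -1, 0, 0, 0, 0], [-1, 0, 2, 0, 0, 0, -1, 0], [0, -1, 0, 2, 0, 0, 0, 0], [-1, 0, 0, 0, 2, 0, 0, 0], [0, 0, 0, 0, 0, 2, -1, -1], [0, 0, -1, 0, 0, -1, 2, 0], [0, 0, 0, 0, 0, -1, 0, 2]].
All simple roots have the same length, so the diagram is simply laced. The associated Dynkin diagram is a chain of 7 nodes with one extra node attached to the third node from one end (E_8), so the type is E_8.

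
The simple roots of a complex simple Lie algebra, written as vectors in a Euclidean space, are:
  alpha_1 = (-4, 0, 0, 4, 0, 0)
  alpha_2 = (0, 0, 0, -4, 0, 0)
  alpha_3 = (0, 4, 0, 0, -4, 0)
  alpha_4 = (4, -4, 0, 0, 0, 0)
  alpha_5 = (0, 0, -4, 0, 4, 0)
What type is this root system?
Compute the Cartan integers a_ij = 2(alpha_i, alpha_j)/(alpha_j, alpha_j); the resulting 5x5 Cartan matrix is
[[2, -2, 0, -1, 0], [-1, 2, 0, 0, 0], [0, 0, 2, -1, -1], [-1, 0, -1, 2, 0], [0, 0, -1, 0, 2]].
The roots have two lengths (squared-length ratio 2:1); the short ones are alpha_{2}. The associated Dynkin diagram is a chain of 5 nodes with a double edge at one end; the terminal node there is the unique short simple root (B_5), so the type is B_5 (the algebra so(11)).

type B_5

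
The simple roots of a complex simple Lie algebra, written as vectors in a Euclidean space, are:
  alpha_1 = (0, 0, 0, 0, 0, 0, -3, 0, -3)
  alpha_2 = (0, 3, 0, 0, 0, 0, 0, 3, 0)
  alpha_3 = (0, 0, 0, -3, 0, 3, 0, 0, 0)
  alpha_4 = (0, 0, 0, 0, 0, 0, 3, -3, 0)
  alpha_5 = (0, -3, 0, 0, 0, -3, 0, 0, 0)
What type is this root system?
type A_5

Compute the Cartan integers a_ij = 2(alpha_i, alpha_j)/(alpha_j, alpha_j); the resulting 5x5 Cartan matrix is
[[2, 0, 0, -1, 0], [0, 2, 0, -1, -1], [0, 0, 2, 0, -1], [-1, -1, 0, 2, 0], [0, -1, -1, 0, 2]].
All simple roots have the same length, so the diagram is simply laced. The associated Dynkin diagram is a chain of 5 nodes with single edges (A_5), so the type is A_5 (the algebra sl(6)).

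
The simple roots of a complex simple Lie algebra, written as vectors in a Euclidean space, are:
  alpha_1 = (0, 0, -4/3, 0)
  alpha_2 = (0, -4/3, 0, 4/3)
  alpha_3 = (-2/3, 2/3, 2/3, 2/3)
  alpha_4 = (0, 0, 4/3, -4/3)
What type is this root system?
type F_4

Compute the Cartan integers a_ij = 2(alpha_i, alpha_j)/(alpha_j, alpha_j); the resulting 4x4 Cartan matrix is
[[2, 0, -1, -1], [0, 2, 0, -1], [-1, 0, 2, 0], [-2, -1, 0, 2]].
The roots have two lengths (squared-length ratio 2:1); the short ones are alpha_{1,3}. The associated Dynkin diagram is a chain of 4 nodes with a double edge between the middle two (F_4), so the type is F_4.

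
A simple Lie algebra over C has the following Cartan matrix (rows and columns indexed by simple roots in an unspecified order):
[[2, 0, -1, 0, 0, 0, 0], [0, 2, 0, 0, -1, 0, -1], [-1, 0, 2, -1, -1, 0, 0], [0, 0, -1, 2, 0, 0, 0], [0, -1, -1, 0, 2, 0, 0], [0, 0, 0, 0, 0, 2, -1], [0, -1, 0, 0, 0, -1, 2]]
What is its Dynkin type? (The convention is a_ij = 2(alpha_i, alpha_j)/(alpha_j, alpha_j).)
The matrix has rank 7 with 2's on the diagonal. Reading the off-diagonal entries as Dynkin edges (a single edge where a_ij = a_ji = -1; a double or triple edge where a_ij * a_ji = 2 or 3), the diagram is a chain of 5 nodes with a fork of two nodes at one end (D_7). One simple-root ordering that puts it in standard form is (alpha_6, alpha_7, alpha_2, alpha_5, alpha_3, alpha_4, alpha_1). So the algebra is type D_7, i.e. so(14).

D_7 (so(14))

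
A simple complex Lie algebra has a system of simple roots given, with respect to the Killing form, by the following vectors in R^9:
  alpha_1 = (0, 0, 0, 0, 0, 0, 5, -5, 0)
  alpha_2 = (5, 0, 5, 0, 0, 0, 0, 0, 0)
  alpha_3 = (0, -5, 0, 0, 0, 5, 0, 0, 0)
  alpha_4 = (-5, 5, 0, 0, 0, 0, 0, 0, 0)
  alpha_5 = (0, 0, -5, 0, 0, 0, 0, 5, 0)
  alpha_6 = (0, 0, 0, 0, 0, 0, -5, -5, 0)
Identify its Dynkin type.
D_6

Compute the Cartan integers a_ij = 2(alpha_i, alpha_j)/(alpha_j, alpha_j); the resulting 6x6 Cartan matrix is
[[2, 0, 0, 0, -1, 0], [0, 2, 0, -1, -1, 0], [0, 0, 2, -1, 0, 0], [0, -1, -1, 2, 0, 0], [-1, -1, 0, 0, 2, -1], [0, 0, 0, 0, -1, 2]].
All simple roots have the same length, so the diagram is simply laced. The associated Dynkin diagram is a chain of 4 nodes with a fork of two nodes at one end (D_6), so the type is D_6 (the algebra so(12)).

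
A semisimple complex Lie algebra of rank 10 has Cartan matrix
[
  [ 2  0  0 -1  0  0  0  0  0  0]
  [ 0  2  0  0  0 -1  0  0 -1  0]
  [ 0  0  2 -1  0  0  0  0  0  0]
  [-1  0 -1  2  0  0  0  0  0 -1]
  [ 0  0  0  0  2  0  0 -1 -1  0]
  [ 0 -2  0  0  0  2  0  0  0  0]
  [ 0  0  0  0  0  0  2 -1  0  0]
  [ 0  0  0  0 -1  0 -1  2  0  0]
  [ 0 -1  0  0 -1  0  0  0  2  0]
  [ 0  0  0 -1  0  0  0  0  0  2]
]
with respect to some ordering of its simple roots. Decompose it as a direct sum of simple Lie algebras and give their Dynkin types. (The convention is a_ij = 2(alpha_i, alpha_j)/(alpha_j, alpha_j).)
The diagram associated to this matrix has two connected components: the simple roots {alpha_2, alpha_5, alpha_6, alpha_7, alpha_8, alpha_9} form a chain of 6 nodes with a double edge at one end; the terminal node there is the unique long simple root (C_6), and {alpha_1, alpha_3, alpha_4, alpha_10} form a chain of 2 nodes with a fork of two nodes at one end (D_4). A semisimple Lie algebra decomposes uniquely as the direct sum of simple ideals, one per connected component of its Dynkin diagram, so g ≅ C_6 ⊕ D_4 (dimension 78 + 28 = 106).

type C_6 + type D_4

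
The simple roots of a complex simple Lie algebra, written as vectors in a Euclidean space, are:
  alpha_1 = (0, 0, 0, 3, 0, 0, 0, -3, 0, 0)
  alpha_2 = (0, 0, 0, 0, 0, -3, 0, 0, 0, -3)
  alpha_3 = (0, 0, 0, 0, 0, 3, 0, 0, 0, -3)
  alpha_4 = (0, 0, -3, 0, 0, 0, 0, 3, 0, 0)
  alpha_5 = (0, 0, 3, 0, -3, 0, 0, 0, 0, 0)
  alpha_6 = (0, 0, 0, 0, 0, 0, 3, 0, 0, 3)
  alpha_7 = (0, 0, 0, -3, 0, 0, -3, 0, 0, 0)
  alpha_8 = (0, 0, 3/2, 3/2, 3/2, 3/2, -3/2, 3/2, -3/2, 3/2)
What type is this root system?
Compute the Cartan integers a_ij = 2(alpha_i, alpha_j)/(alpha_j, alpha_j); the resulting 8x8 Cartan matrix is
[[2, 0, 0, -1, 0, 0, -1, 0], [0, 2, 0, 0, 0, -1, 0, -1], [0, 0, 2, 0, 0, -1, 0, 0], [-1, 0, 0, 2, -1, 0, 0, 0], [0, 0, 0, -1, 2, 0, 0, 0], [0, -1, -1, 0, 0, 2, -1, 0], [-1, 0, 0, 0, 0, -1, 2, 0], [0, -1, 0, 0, 0, 0, 0, 2]].
All simple roots have the same length, so the diagram is simply laced. The associated Dynkin diagram is a chain of 7 nodes with one extra node attached to the third node from one end (E_8), so the type is E_8.

E_8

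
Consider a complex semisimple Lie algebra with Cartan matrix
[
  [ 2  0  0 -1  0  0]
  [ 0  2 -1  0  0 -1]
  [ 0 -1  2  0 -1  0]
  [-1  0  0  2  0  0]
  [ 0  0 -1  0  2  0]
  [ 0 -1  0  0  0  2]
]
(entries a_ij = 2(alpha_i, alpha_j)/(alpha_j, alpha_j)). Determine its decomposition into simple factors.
A_2 (sl(3)) ⊕ A_4 (sl(5))

The diagram associated to this matrix has two connected components: the simple roots {alpha_1, alpha_4} form a chain of 2 nodes with single edges (A_2), and {alpha_2, alpha_3, alpha_5, alpha_6} form a chain of 4 nodes with single edges (A_4). A semisimple Lie algebra decomposes uniquely as the direct sum of simple ideals, one per connected component of its Dynkin diagram, so g ≅ A_2 ⊕ A_4 (dimension 8 + 24 = 32).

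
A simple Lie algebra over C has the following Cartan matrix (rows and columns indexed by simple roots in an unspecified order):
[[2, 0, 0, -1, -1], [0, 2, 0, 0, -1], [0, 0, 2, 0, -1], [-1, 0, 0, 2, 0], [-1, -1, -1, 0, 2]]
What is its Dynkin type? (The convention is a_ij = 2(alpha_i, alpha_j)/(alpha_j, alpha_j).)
The matrix has rank 5 with 2's on the diagonal. Reading the off-diagonal entries as Dynkin edges (a single edge where a_ij = a_ji = -1; a double or triple edge where a_ij * a_ji = 2 or 3), the diagram is a chain of 3 nodes with a fork of two nodes at one end (D_5). One simple-root ordering that puts it in standard form is (alpha_4, alpha_1, alpha_5, alpha_2, alpha_3). So the algebra is type D_5, i.e. so(10).

type D_5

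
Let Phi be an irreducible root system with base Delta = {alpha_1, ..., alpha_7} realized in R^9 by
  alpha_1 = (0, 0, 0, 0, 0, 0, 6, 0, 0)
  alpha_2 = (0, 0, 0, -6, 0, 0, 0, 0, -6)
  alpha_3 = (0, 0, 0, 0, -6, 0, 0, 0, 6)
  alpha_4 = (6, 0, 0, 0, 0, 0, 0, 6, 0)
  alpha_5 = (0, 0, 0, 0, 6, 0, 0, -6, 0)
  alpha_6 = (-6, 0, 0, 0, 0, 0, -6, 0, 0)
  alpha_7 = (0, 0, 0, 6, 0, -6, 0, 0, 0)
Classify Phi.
B7

Compute the Cartan integers a_ij = 2(alpha_i, alpha_j)/(alpha_j, alpha_j); the resulting 7x7 Cartan matrix is
[[2, 0, 0, 0, 0, -1, 0], [0, 2, -1, 0, 0, 0, -1], [0, -1, 2, 0, -1, 0, 0], [0, 0, 0, 2, -1, -1, 0], [0, 0, -1, -1, 2, 0, 0], [-2, 0, 0, -1, 0, 2, 0], [0, -1, 0, 0, 0, 0, 2]].
The roots have two lengths (squared-length ratio 2:1); the short ones are alpha_{1}. The associated Dynkin diagram is a chain of 7 nodes with a double edge at one end; the terminal node there is the unique short simple root (B_7), so the type is B_7 (the algebra so(15)).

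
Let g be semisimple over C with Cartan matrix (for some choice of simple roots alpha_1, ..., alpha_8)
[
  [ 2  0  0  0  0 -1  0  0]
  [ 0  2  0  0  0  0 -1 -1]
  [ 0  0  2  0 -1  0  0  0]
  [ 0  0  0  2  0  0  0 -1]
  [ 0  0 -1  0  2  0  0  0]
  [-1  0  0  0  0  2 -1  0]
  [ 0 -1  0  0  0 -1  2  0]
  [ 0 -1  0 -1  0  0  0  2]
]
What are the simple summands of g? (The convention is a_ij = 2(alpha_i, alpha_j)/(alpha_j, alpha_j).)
A_2 (sl(3)) + A_6 (sl(7))

The diagram associated to this matrix has two connected components: the simple roots {alpha_3, alpha_5} form a chain of 2 nodes with single edges (A_2), and {alpha_1, alpha_2, alpha_4, alpha_6, alpha_7, alpha_8} form a chain of 6 nodes with single edges (A_6). A semisimple Lie algebra decomposes uniquely as the direct sum of simple ideals, one per connected component of its Dynkin diagram, so g ≅ A_2 ⊕ A_6 (dimension 8 + 48 = 56).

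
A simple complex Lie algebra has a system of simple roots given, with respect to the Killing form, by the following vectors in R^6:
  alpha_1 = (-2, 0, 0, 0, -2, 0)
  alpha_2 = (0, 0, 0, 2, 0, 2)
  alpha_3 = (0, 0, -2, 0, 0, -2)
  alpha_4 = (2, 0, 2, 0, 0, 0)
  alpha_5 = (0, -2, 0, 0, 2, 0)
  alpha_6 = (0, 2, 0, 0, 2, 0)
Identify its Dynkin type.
type D_6

Compute the Cartan integers a_ij = 2(alpha_i, alpha_j)/(alpha_j, alpha_j); the resulting 6x6 Cartan matrix is
[[2, 0, 0, -1, -1, -1], [0, 2, -1, 0, 0, 0], [0, -1, 2, -1, 0, 0], [-1, 0, -1, 2, 0, 0], [-1, 0, 0, 0, 2, 0], [-1, 0, 0, 0, 0, 2]].
All simple roots have the same length, so the diagram is simply laced. The associated Dynkin diagram is a chain of 4 nodes with a fork of two nodes at one end (D_6), so the type is D_6 (the algebra so(12)).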